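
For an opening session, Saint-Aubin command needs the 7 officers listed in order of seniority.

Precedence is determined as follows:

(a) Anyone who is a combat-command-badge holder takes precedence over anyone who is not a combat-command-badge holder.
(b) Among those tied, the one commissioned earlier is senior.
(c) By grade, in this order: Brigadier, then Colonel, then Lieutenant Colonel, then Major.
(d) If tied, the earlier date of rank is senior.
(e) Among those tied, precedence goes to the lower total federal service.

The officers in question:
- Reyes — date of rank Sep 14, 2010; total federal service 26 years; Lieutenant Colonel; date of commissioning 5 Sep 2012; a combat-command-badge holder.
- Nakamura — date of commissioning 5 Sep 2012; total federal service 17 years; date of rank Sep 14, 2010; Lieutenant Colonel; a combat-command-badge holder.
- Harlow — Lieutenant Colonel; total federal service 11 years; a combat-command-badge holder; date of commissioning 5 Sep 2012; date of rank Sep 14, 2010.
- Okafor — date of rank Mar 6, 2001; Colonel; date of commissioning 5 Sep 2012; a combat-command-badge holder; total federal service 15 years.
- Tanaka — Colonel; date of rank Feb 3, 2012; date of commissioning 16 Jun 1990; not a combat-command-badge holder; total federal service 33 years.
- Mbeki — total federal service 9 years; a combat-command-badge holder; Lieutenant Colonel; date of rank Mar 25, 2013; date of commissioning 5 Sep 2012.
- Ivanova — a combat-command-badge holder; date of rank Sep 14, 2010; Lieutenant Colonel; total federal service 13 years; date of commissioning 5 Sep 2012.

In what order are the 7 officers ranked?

Okafor, Harlow, Ivanova, Nakamura, Reyes, Mbeki, Tanaka

By the first rule: Okafor, Harlow, Ivanova, Nakamura, Reyes and Mbeki (each a combat-command-badge holder); then Tanaka (not a combat-command-badge holder).
Okafor, Harlow, Ivanova, Nakamura, Reyes and Mbeki all have date of commissioning 5 Sep 2012, so the next rule applies.
Among Okafor, Harlow, Ivanova, Nakamura, Reyes and Mbeki, by grade: Okafor (Colonel) before Harlow, Ivanova, Nakamura, Reyes and Mbeki (Lieutenant Colonel).
Among Harlow, Ivanova, Nakamura, Reyes and Mbeki, by date of rank (earlier first): Harlow, Ivanova, Nakamura and Reyes (Sep 14, 2010) before Mbeki (Mar 25, 2013).
Among Harlow, Ivanova, Nakamura and Reyes, by total federal service (lower first): Harlow (11 years) before Ivanova (13 years) before Nakamura (17 years) before Reyes (26 years).
Full order: Okafor, Harlow, Ivanova, Nakamura, Reyes, Mbeki, Tanaka.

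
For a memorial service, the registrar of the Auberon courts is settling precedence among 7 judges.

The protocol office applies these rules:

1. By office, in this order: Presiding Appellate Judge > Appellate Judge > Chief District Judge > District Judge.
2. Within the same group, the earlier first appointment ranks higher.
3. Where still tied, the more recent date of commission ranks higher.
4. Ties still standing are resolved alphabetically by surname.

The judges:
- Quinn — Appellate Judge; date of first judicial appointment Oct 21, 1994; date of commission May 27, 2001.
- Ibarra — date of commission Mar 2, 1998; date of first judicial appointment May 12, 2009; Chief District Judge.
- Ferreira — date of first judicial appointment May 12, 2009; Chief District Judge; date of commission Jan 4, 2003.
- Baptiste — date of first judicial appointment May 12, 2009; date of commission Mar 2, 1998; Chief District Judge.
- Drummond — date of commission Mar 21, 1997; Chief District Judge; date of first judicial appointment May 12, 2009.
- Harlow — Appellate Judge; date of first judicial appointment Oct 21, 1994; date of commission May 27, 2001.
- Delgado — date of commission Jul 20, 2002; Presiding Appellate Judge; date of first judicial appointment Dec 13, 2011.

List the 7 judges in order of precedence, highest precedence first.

By office: Delgado (Presiding Appellate Judge); then Harlow and Quinn (Appellate Judge); then Ferreira, Baptiste, Ibarra and Drummond (Chief District Judge).
Harlow and Quinn both have date of first judicial appointment Oct 21, 1994, so the next rule applies.
Harlow and Quinn both have date of commission May 27, 2001, so the next rule applies.
Among Harlow and Quinn, alphabetically by surname: Harlow before Quinn.
Ferreira, Baptiste, Ibarra and Drummond all have date of first judicial appointment May 12, 2009, so the next rule applies.
Among Ferreira, Baptiste, Ibarra and Drummond, by date of commission (later first): Ferreira (Jan 4, 2003) before Baptiste and Ibarra (Mar 2, 1998) before Drummond (Mar 21, 1997).
Among Baptiste and Ibarra, alphabetically by surname: Baptiste before Ibarra.
Full order: Delgado, Harlow, Quinn, Ferreira, Baptiste, Ibarra, Drummond.

Delgado, Harlow, Quinn, Ferreira, Baptiste, Ibarra, Drummond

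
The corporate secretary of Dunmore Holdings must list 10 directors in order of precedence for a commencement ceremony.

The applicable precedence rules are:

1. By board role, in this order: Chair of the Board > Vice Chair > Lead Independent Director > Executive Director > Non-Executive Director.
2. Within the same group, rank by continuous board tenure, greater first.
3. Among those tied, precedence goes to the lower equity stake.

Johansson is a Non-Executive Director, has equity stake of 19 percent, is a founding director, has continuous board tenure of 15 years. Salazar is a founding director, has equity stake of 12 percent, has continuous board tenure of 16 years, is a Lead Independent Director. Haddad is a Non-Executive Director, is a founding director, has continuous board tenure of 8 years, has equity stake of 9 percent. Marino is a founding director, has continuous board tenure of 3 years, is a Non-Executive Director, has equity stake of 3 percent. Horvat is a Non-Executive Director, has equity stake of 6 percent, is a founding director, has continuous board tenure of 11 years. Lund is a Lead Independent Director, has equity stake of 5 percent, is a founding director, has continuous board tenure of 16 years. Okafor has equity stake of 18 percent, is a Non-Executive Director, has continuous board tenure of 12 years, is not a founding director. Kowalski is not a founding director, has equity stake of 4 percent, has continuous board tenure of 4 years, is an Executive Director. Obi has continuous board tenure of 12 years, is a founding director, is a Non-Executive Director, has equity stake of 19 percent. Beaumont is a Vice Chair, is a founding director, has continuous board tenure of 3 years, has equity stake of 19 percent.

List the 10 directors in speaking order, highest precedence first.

By board role: Beaumont (Vice Chair); then Lund and Salazar (Lead Independent Director); then Kowalski (Executive Director); then Johansson, Okafor, Obi, Horvat, Haddad and Marino (Non-Executive Director).
Lund and Salazar both have continuous board tenure 16 years, so the next rule applies.
Among Lund and Salazar, by equity stake (lower first): Lund (5 percent) before Salazar (12 percent).
Among Johansson, Okafor, Obi, Horvat, Haddad and Marino, by continuous board tenure (higher first): Johansson (15 years) before Okafor and Obi (12 years) before Horvat (11 years) before Haddad (8 years) before Marino (3 years).
Among Okafor and Obi, by equity stake (lower first): Okafor (18 percent) before Obi (19 percent).
Full order: Beaumont, Lund, Salazar, Kowalski, Johansson, Okafor, Obi, Horvat, Haddad, Marino.

Beaumont, Lund, Salazar, Kowalski, Johansson, Okafor, Obi, Horvat, Haddad, Marino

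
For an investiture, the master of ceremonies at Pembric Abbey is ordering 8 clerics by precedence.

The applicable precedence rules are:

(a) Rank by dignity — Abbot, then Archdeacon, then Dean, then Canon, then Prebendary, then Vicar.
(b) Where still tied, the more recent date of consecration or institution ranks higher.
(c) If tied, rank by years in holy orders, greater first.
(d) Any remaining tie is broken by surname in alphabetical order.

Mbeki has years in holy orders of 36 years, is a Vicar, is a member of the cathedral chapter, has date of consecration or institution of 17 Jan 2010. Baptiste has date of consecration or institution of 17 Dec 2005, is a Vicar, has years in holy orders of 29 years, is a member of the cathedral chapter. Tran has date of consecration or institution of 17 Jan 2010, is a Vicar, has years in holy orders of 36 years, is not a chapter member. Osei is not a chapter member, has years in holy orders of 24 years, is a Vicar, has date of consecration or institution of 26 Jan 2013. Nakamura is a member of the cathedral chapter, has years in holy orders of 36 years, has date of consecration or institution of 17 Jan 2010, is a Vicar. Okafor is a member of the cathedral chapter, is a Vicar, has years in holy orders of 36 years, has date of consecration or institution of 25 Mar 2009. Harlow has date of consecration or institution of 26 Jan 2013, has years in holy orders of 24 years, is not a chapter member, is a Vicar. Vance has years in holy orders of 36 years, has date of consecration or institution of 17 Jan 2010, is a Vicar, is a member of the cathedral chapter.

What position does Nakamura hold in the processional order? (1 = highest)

4

By dignity: Harlow, Osei, Mbeki, Nakamura, Tran, Vance, Okafor and Baptiste (Vicar).
Among Harlow, Osei, Mbeki, Nakamura, Tran, Vance, Okafor and Baptiste, by date of consecration or institution (later first): Harlow and Osei (26 Jan 2013) before Mbeki, Nakamura, Tran and Vance (17 Jan 2010) before Okafor (25 Mar 2009) before Baptiste (17 Dec 2005).
Harlow and Osei both have years in holy orders 24 years, so the next rule applies.
Among Harlow and Osei, alphabetically by surname: Harlow before Osei.
Mbeki, Nakamura, Tran and Vance all have years in holy orders 36 years, so the next rule applies.
Among Mbeki, Nakamura, Tran and Vance, alphabetically by surname: Mbeki before Nakamura before Tran before Vance.
Order: Harlow, Osei, Mbeki, Nakamura, Tran, Vance, Okafor, Baptiste. So position 4.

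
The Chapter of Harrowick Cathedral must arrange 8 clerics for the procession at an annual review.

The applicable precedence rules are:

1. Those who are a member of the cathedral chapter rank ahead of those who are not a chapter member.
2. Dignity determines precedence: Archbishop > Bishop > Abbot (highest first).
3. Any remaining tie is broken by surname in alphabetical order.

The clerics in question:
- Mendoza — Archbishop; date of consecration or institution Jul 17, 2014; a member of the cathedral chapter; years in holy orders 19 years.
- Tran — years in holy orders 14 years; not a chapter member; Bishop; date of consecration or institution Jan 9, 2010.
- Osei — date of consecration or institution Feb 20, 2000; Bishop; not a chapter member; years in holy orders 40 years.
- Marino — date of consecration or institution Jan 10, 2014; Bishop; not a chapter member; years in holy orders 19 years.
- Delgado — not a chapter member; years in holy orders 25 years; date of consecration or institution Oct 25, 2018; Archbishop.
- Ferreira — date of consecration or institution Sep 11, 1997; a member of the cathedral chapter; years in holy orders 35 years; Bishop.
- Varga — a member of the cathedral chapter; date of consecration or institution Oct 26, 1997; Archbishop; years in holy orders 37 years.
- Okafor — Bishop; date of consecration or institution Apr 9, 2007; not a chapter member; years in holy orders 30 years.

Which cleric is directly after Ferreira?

By the first rule: Mendoza, Varga and Ferreira (each a member of the cathedral chapter); then Delgado, Marino, Okafor, Osei and Tran (each not a chapter member).
Among Mendoza, Varga and Ferreira, by dignity: Mendoza and Varga (Archbishop) before Ferreira (Bishop).
Among Mendoza and Varga, alphabetically by surname: Mendoza before Varga.
Among Delgado, Marino, Okafor, Osei and Tran, by dignity: Delgado (Archbishop) before Marino, Okafor, Osei and Tran (Bishop).
Among Marino, Okafor, Osei and Tran, alphabetically by surname: Marino before Okafor before Osei before Tran.
Order: Mendoza, Varga, Ferreira, Delgado, Marino, Okafor, Osei, Tran.

Delgado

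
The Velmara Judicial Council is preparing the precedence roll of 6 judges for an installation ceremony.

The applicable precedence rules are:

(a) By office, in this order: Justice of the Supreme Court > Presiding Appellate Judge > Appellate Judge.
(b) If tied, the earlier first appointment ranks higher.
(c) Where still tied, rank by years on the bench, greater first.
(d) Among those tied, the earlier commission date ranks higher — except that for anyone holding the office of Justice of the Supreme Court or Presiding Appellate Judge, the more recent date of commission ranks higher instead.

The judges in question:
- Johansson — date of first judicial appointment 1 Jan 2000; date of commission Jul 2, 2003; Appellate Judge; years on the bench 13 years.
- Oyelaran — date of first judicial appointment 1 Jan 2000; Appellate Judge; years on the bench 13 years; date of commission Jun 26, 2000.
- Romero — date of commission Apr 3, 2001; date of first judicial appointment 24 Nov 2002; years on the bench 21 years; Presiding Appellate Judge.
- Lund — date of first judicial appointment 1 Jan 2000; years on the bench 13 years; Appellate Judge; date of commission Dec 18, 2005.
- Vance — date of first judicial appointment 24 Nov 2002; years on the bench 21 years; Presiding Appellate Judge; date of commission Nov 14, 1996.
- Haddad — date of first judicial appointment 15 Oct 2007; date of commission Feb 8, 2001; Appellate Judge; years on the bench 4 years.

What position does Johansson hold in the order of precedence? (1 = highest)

4

By office: Romero and Vance (Presiding Appellate Judge); then Oyelaran, Johansson, Lund and Haddad (Appellate Judge).
Romero and Vance both have date of first judicial appointment 24 Nov 2002, so the next rule applies.
Romero and Vance both have years on the bench 21 years, so the next rule applies.
Among Romero and Vance, by date of commission (later first) (reversed rule for this group): Romero (Apr 3, 2001) before Vance (Nov 14, 1996).
Among Oyelaran, Johansson, Lund and Haddad, by date of first judicial appointment (earlier first): Oyelaran, Johansson and Lund (1 Jan 2000) before Haddad (15 Oct 2007).
Oyelaran, Johansson and Lund all have years on the bench 13 years, so the next rule applies.
Among Oyelaran, Johansson and Lund, by date of commission (earlier first): Oyelaran (Jun 26, 2000) before Johansson (Jul 2, 2003) before Lund (Dec 18, 2005).
Order: Romero, Vance, Oyelaran, Johansson, Lund, Haddad. So position 4.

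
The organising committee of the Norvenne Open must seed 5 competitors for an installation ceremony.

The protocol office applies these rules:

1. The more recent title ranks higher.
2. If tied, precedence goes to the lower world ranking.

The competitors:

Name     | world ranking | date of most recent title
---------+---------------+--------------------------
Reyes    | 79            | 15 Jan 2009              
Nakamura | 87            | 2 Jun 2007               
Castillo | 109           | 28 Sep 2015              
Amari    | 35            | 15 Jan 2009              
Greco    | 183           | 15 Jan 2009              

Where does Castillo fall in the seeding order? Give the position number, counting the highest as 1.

By date of most recent title (later first): Castillo (28 Sep 2015); then Amari, Reyes and Greco (each 15 Jan 2009); then Nakamura (2 Jun 2007).
Among Amari, Reyes and Greco, by world ranking (lower first): Amari (35) before Reyes (79) before Greco (183).
Order: Castillo, Amari, Reyes, Greco, Nakamura. So position 1.

1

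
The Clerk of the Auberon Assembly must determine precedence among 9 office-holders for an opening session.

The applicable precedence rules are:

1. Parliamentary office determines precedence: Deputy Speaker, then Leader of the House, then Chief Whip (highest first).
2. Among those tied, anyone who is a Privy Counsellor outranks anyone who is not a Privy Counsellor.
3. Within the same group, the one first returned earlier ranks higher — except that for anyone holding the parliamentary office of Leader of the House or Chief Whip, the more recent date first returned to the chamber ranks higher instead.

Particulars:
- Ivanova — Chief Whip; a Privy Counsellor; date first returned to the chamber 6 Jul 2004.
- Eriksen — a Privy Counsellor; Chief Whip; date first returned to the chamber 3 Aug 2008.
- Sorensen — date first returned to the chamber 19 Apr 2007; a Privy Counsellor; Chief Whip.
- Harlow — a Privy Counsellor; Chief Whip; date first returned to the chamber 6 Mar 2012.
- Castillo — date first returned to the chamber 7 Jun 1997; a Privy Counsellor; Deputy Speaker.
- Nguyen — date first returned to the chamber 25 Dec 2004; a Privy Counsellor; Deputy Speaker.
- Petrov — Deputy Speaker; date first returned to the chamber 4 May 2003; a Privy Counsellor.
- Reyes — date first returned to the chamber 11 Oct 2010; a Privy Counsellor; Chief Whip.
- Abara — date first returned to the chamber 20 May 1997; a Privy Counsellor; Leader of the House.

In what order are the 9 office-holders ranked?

By parliamentary office: Castillo, Petrov and Nguyen (Deputy Speaker); then Abara (Leader of the House); then Harlow, Reyes, Eriksen, Sorensen and Ivanova (Chief Whip).
Castillo, Petrov and Nguyen are each a Privy Counsellor, so the next rule applies.
Among Castillo, Petrov and Nguyen, by date first returned to the chamber (earlier first): Castillo (7 Jun 1997) before Petrov (4 May 2003) before Nguyen (25 Dec 2004).
Harlow, Reyes, Eriksen, Sorensen and Ivanova are each a Privy Counsellor, so the next rule applies.
Among Harlow, Reyes, Eriksen, Sorensen and Ivanova, by date first returned to the chamber (later first) (reversed rule for this group): Harlow (6 Mar 2012) before Reyes (11 Oct 2010) before Eriksen (3 Aug 2008) before Sorensen (19 Apr 2007) before Ivanova (6 Jul 2004).
Full order: Castillo, Petrov, Nguyen, Abara, Harlow, Reyes, Eriksen, Sorensen, Ivanova.

Castillo, Petrov, Nguyen, Abara, Harlow, Reyes, Eriksen, Sorensen, Ivanova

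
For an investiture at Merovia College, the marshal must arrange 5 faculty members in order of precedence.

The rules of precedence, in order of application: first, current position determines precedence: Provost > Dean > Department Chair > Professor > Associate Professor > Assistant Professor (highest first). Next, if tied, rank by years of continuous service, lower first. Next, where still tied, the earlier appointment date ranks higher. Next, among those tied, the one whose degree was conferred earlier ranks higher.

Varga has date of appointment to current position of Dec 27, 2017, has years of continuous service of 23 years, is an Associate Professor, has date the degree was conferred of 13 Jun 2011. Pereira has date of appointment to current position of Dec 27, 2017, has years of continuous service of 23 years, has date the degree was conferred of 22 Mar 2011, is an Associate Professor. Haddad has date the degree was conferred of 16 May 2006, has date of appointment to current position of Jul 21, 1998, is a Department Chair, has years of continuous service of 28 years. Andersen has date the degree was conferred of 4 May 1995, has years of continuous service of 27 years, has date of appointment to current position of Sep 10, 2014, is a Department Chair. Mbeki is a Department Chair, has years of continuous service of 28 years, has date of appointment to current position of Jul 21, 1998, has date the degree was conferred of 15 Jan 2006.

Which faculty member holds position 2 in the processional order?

Mbeki

By current position: Andersen, Mbeki and Haddad (Department Chair); then Pereira and Varga (Associate Professor).
Among Andersen, Mbeki and Haddad, by years of continuous service (lower first): Andersen (27 years) before Mbeki and Haddad (28 years).
Mbeki and Haddad both have date of appointment to current position Jul 21, 1998, so the next rule applies.
Among Mbeki and Haddad, by date the degree was conferred (earlier first): Mbeki (15 Jan 2006) before Haddad (16 May 2006).
Pereira and Varga both have years of continuous service 23 years, so the next rule applies.
Pereira and Varga both have date of appointment to current position Dec 27, 2017, so the next rule applies.
Among Pereira and Varga, by date the degree was conferred (earlier first): Pereira (22 Mar 2011) before Varga (13 Jun 2011).
Order: Andersen, Mbeki, Haddad, Pereira, Varga.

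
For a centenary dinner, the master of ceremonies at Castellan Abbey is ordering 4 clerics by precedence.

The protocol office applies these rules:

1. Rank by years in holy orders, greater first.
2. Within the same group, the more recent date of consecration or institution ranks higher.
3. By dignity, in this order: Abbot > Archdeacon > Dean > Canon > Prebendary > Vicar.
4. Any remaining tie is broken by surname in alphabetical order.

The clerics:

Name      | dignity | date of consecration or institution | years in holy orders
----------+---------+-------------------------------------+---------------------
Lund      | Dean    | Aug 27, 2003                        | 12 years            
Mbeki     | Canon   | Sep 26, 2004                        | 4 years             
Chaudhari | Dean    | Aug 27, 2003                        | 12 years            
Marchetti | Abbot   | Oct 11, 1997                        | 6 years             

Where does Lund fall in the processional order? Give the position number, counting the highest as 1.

By years in holy orders (higher first): Chaudhari and Lund (both 12 years); then Marchetti (6 years); then Mbeki (4 years).
Chaudhari and Lund both have date of consecration or institution Aug 27, 2003, so the next rule applies.
Chaudhari and Lund are each Dean, so the next rule applies.
Among Chaudhari and Lund, alphabetically by surname: Chaudhari before Lund.
Order: Chaudhari, Lund, Marchetti, Mbeki. So position 2.

2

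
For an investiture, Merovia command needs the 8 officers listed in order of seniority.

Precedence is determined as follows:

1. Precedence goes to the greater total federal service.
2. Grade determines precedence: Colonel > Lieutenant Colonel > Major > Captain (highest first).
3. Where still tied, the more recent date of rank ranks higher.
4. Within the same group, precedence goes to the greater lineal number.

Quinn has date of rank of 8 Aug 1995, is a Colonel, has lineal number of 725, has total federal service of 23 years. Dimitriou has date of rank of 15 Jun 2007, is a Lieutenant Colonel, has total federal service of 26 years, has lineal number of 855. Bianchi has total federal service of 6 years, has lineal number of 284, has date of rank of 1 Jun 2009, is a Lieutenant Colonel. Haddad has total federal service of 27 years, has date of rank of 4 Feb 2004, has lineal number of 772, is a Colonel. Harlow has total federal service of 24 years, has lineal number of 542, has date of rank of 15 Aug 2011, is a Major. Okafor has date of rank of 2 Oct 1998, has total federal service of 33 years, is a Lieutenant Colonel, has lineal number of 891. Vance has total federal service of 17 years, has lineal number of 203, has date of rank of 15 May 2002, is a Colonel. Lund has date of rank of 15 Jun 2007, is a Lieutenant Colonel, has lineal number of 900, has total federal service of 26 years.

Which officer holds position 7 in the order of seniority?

Vance

By total federal service (higher first): Okafor (33 years); then Haddad (27 years); then Lund and Dimitriou (both 26 years); then Harlow (24 years); then Quinn (23 years); then Vance (17 years); then Bianchi (6 years).
Lund and Dimitriou are each Lieutenant Colonel, so the next rule applies.
Lund and Dimitriou both have date of rank 15 Jun 2007, so the next rule applies.
Among Lund and Dimitriou, by lineal number (higher first): Lund (900) before Dimitriou (855).
Order: Okafor, Haddad, Lund, Dimitriou, Harlow, Quinn, Vance, Bianchi.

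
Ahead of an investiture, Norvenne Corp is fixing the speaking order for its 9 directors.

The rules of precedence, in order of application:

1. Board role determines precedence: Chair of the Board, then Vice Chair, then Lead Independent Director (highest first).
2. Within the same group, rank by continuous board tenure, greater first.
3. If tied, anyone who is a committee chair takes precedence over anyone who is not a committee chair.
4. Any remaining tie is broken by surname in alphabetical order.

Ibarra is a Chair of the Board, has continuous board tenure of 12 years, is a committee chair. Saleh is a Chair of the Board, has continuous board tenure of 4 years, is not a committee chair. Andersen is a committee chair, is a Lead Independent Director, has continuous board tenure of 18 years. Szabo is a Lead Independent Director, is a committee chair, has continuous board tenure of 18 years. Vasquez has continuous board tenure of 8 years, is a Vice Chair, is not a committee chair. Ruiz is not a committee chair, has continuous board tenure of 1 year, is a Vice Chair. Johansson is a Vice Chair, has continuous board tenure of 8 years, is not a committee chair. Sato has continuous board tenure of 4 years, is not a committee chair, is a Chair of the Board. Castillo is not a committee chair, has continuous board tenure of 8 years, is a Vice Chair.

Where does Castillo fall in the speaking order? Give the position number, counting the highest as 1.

4

By board role: Ibarra, Saleh and Sato (Chair of the Board); then Castillo, Johansson, Vasquez and Ruiz (Vice Chair); then Andersen and Szabo (Lead Independent Director).
Among Ibarra, Saleh and Sato, by continuous board tenure (higher first): Ibarra (12 years) before Saleh and Sato (4 years).
Saleh and Sato are each not a committee chair, so the next rule applies.
Among Saleh and Sato, alphabetically by surname: Saleh before Sato.
Among Castillo, Johansson, Vasquez and Ruiz, by continuous board tenure (higher first): Castillo, Johansson and Vasquez (8 years) before Ruiz (1 year).
Castillo, Johansson and Vasquez are each not a committee chair, so the next rule applies.
Among Castillo, Johansson and Vasquez, alphabetically by surname: Castillo before Johansson before Vasquez.
Andersen and Szabo both have continuous board tenure 18 years, so the next rule applies.
Andersen and Szabo are each a committee chair, so the next rule applies.
Among Andersen and Szabo, alphabetically by surname: Andersen before Szabo.
Order: Ibarra, Saleh, Sato, Castillo, Johansson, Vasquez, Ruiz, Andersen, Szabo. So position 4.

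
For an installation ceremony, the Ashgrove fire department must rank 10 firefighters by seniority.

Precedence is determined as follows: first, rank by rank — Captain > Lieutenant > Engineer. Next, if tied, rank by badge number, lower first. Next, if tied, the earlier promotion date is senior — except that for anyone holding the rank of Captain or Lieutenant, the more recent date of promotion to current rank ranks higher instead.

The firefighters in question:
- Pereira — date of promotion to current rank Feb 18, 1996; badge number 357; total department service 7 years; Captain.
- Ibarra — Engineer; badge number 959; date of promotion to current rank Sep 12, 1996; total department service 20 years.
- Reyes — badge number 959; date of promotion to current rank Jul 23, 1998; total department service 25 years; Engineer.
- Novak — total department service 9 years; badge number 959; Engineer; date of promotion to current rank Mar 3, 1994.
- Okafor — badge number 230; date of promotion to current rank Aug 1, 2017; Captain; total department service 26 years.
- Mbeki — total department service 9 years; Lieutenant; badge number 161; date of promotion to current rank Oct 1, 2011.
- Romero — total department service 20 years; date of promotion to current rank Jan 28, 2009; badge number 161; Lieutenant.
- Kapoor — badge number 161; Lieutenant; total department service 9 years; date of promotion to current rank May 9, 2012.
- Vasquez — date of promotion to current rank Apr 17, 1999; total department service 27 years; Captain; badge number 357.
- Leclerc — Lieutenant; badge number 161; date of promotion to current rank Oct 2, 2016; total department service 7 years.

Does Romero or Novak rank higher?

Romero

By rank: Okafor, Vasquez and Pereira (Captain); then Leclerc, Kapoor, Mbeki and Romero (Lieutenant); then Novak, Ibarra and Reyes (Engineer).
Among Okafor, Vasquez and Pereira, by badge number (lower first): Okafor (230) before Vasquez and Pereira (357).
Among Vasquez and Pereira, by date of promotion to current rank (later first) (reversed rule for this group): Vasquez (Apr 17, 1999) before Pereira (Feb 18, 1996).
Leclerc, Kapoor, Mbeki and Romero all have badge number 161, so the next rule applies.
Among Leclerc, Kapoor, Mbeki and Romero, by date of promotion to current rank (later first) (reversed rule for this group): Leclerc (Oct 2, 2016) before Kapoor (May 9, 2012) before Mbeki (Oct 1, 2011) before Romero (Jan 28, 2009).
Novak, Ibarra and Reyes all have badge number 959, so the next rule applies.
Among Novak, Ibarra and Reyes, by date of promotion to current rank (earlier first): Novak (Mar 3, 1994) before Ibarra (Sep 12, 1996) before Reyes (Jul 23, 1998).
So Romero takes precedence.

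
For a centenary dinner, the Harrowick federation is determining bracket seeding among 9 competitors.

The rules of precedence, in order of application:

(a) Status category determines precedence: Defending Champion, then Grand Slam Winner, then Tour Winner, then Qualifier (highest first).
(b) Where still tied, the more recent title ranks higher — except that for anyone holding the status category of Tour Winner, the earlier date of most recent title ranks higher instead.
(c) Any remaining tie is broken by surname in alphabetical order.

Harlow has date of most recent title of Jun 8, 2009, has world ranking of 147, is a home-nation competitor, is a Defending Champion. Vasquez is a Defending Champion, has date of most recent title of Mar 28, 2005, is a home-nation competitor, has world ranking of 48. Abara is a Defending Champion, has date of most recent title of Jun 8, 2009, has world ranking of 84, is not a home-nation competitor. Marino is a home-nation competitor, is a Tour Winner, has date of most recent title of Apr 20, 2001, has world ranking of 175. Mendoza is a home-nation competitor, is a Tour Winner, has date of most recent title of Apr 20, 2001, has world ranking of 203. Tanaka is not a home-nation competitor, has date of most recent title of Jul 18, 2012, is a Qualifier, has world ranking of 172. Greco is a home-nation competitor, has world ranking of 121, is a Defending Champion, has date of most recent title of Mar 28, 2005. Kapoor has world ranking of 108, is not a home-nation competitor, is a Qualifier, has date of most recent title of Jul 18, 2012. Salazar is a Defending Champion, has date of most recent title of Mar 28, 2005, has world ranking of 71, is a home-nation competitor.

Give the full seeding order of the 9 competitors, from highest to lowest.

Abara, Harlow, Greco, Salazar, Vasquez, Marino, Mendoza, Kapoor, Tanaka

By status category: Abara, Harlow, Greco, Salazar and Vasquez (Defending Champion); then Marino and Mendoza (Tour Winner); then Kapoor and Tanaka (Qualifier).
Among Abara, Harlow, Greco, Salazar and Vasquez, by date of most recent title (later first): Abara and Harlow (Jun 8, 2009) before Greco, Salazar and Vasquez (Mar 28, 2005).
Among Abara and Harlow, alphabetically by surname: Abara before Harlow.
Among Greco, Salazar and Vasquez, alphabetically by surname: Greco before Salazar before Vasquez.
Marino and Mendoza both have date of most recent title Apr 20, 2001, so the next rule applies.
Among Marino and Mendoza, alphabetically by surname: Marino before Mendoza.
Kapoor and Tanaka both have date of most recent title Jul 18, 2012, so the next rule applies.
Among Kapoor and Tanaka, alphabetically by surname: Kapoor before Tanaka.
Full order: Abara, Harlow, Greco, Salazar, Vasquez, Marino, Mendoza, Kapoor, Tanaka.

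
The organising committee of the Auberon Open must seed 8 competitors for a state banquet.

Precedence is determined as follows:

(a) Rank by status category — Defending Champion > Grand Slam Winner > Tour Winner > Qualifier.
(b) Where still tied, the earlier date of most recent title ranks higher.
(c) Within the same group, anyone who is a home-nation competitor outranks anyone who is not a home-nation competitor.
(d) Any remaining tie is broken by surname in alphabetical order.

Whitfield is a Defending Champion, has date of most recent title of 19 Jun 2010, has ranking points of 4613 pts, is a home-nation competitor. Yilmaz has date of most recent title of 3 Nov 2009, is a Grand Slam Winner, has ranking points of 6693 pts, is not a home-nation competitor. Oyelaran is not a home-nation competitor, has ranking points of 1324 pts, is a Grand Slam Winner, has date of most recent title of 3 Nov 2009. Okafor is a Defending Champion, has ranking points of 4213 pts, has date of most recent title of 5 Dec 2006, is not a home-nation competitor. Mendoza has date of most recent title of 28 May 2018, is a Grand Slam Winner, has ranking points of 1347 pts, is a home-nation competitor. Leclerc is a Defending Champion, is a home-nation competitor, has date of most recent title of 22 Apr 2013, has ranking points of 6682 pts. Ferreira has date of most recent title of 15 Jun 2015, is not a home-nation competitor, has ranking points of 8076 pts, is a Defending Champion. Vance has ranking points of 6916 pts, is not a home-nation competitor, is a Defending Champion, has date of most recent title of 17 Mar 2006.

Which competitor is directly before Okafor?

Vance

By status category: Vance, Okafor, Whitfield, Leclerc and Ferreira (Defending Champion); then Oyelaran, Yilmaz and Mendoza (Grand Slam Winner).
Among Vance, Okafor, Whitfield, Leclerc and Ferreira, by date of most recent title (earlier first): Vance (17 Mar 2006) before Okafor (5 Dec 2006) before Whitfield (19 Jun 2010) before Leclerc (22 Apr 2013) before Ferreira (15 Jun 2015).
Among Oyelaran, Yilmaz and Mendoza, by date of most recent title (earlier first): Oyelaran and Yilmaz (3 Nov 2009) before Mendoza (28 May 2018).
Oyelaran and Yilmaz are each not a home-nation competitor, so the next rule applies.
Among Oyelaran and Yilmaz, alphabetically by surname: Oyelaran before Yilmaz.
Order: Vance, Okafor, Whitfield, Leclerc, Ferreira, Oyelaran, Yilmaz, Mendoza.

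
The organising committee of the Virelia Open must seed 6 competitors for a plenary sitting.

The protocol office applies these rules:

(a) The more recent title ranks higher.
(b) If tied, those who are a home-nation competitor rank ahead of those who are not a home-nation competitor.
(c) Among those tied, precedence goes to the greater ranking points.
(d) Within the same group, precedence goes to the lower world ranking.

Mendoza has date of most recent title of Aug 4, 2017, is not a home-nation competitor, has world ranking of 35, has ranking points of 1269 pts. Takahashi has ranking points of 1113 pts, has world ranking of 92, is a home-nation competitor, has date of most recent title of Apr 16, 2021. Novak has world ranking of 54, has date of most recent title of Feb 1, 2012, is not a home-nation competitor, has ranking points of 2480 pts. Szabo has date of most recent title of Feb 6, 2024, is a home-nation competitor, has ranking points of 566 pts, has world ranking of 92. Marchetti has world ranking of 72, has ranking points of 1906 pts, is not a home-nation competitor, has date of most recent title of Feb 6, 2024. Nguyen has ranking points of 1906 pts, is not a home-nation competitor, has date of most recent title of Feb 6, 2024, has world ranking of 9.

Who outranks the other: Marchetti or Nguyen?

By date of most recent title (later first): Szabo, Nguyen and Marchetti (each Feb 6, 2024); then Takahashi (Apr 16, 2021); then Mendoza (Aug 4, 2017); then Novak (Feb 1, 2012).
Among Szabo, Nguyen and Marchetti, a home-nation competitor before not a home-nation competitor: Szabo (a home-nation competitor) before Nguyen and Marchetti (not a home-nation competitor).
Nguyen and Marchetti both have ranking points 1906 pts, so the next rule applies.
Among Nguyen and Marchetti, by world ranking (lower first): Nguyen (9) before Marchetti (72).
So Nguyen takes precedence.

Nguyen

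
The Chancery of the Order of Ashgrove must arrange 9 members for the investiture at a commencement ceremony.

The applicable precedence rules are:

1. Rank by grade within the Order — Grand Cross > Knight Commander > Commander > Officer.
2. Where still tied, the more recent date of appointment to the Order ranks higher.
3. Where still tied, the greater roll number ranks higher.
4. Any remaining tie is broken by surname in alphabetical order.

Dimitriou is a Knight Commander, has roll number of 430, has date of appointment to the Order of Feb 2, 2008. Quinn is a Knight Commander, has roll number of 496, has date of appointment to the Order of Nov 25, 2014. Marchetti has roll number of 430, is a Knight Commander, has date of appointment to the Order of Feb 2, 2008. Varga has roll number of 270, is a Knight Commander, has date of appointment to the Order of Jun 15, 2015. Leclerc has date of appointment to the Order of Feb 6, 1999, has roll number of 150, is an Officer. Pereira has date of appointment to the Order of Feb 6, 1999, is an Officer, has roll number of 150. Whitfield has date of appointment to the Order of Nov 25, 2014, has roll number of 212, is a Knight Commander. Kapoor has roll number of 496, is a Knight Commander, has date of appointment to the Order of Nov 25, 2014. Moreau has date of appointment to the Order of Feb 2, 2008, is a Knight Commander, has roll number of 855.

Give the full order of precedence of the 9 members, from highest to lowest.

By grade within the Order: Varga, Kapoor, Quinn, Whitfield, Moreau, Dimitriou and Marchetti (Knight Commander); then Leclerc and Pereira (Officer).
Among Varga, Kapoor, Quinn, Whitfield, Moreau, Dimitriou and Marchetti, by date of appointment to the Order (later first): Varga (Jun 15, 2015) before Kapoor, Quinn and Whitfield (Nov 25, 2014) before Moreau, Dimitriou and Marchetti (Feb 2, 2008).
Among Kapoor, Quinn and Whitfield, by roll number (higher first): Kapoor and Quinn (496) before Whitfield (212).
Among Kapoor and Quinn, alphabetically by surname: Kapoor before Quinn.
Among Moreau, Dimitriou and Marchetti, by roll number (higher first): Moreau (855) before Dimitriou and Marchetti (430).
Among Dimitriou and Marchetti, alphabetically by surname: Dimitriou before Marchetti.
Leclerc and Pereira both have date of appointment to the Order Feb 6, 1999, so the next rule applies.
Leclerc and Pereira both have roll number 150, so the next rule applies.
Among Leclerc and Pereira, alphabetically by surname: Leclerc before Pereira.
Full order: Varga, Kapoor, Quinn, Whitfield, Moreau, Dimitriou, Marchetti, Leclerc, Pereira.

Varga, Kapoor, Quinn, Whitfield, Moreau, Dimitriou, Marchetti, Leclerc, Pereira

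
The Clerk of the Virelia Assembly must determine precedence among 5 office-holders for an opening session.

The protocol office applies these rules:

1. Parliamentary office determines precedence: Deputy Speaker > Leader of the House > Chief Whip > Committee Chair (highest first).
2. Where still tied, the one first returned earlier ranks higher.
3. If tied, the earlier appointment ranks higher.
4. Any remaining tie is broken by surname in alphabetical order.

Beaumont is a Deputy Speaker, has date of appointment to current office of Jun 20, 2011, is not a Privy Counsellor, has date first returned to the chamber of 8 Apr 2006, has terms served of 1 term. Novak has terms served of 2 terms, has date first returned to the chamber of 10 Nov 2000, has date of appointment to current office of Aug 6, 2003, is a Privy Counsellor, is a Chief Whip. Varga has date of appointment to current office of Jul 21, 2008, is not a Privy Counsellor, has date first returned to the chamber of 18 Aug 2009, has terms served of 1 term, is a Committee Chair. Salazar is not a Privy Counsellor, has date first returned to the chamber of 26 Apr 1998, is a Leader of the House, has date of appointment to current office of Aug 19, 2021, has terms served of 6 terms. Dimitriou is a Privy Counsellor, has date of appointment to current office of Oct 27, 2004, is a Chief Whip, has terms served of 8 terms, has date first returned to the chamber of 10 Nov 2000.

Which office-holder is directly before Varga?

Dimitriou

By parliamentary office: Beaumont (Deputy Speaker); then Salazar (Leader of the House); then Novak and Dimitriou (Chief Whip); then Varga (Committee Chair).
Novak and Dimitriou both have date first returned to the chamber 10 Nov 2000, so the next rule applies.
Among Novak and Dimitriou, by date of appointment to current office (earlier first): Novak (Aug 6, 2003) before Dimitriou (Oct 27, 2004).
Order: Beaumont, Salazar, Novak, Dimitriou, Varga.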